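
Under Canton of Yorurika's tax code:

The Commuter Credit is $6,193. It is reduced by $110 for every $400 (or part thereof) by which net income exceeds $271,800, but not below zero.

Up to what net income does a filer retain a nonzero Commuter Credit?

After 56 increments the reduction is 56 × $110 = $6,160, leaving $33; one more increment wipes it out. Increment 56 ends at excess 56 × $400 = $22,400, so the highest qualifying income is $271,800 + $22,400 = $294,200.

$294,200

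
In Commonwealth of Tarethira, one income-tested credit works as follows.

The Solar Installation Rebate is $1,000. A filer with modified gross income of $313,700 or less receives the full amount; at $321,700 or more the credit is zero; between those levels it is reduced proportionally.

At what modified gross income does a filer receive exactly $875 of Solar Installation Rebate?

$314,700

$875 is 875/1,000 of the full $1,000, so 125/1,000 of the $8,000 range has been used: income = $313,700 + $8,000 × 125/1,000 = $314,700.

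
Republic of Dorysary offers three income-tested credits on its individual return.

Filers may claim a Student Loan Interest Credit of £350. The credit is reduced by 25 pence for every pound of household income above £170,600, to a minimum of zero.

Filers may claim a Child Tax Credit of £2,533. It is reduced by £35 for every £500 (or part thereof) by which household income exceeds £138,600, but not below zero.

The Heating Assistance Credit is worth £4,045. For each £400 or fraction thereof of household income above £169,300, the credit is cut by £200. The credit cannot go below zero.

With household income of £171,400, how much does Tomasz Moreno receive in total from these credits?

£3,218

Student Loan Interest Credit: 25% of the £800 excess over £170,600 is £200; credit = £350 − £200 = £150.
Child Tax Credit: income exceeds £138,600 by £32,800, which is 66 full-or-partial £500 increments; reduction = 66 × £35 = £2,310, leaving £223.
Heating Assistance Credit: income exceeds £169,300 by £2,100, which is 6 full-or-partial £400 increments; reduction = 6 × £200 = £1,200, leaving £2,845.
Total: £150 + £223 + £2,845 = £3,218.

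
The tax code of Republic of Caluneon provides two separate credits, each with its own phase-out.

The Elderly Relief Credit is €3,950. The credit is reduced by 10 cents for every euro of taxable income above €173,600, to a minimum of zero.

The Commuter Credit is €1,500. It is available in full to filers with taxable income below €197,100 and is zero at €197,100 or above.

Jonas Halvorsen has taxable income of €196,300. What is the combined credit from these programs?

Elderly Relief Credit: 10% of the €22,700 excess over €173,600 is €2,270; credit = €3,950 − €2,270 = €1,680.
Commuter Credit: €196,300 is below the €197,100 cutoff, so the full €1,500 applies.
Total: €1,680 + €1,500 = €3,180.

€3,180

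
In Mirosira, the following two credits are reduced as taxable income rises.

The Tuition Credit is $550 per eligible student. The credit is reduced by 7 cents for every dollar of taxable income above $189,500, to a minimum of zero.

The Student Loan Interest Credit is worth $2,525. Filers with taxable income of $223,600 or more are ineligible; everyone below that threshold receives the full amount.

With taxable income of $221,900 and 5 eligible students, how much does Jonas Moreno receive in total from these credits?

$3,007

Tuition Credit: base = 5 × $550 = $2,750. 7% of the $32,400 excess over $189,500 is $2,268; credit = $2,750 − $2,268 = $482.
Student Loan Interest Credit: $221,900 is below the $223,600 cutoff, so the full $2,525 applies.
Total: $482 + $2,525 = $3,007.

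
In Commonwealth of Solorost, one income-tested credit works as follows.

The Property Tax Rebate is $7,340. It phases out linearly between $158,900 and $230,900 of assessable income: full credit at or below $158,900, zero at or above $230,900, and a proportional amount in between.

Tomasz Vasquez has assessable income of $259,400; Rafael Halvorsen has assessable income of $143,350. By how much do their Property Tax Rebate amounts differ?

Tomasz ($259,400): Property Tax Rebate: $259,400 is at or above $230,900, so the credit is $0.
Rafael ($143,350): Property Tax Rebate: $143,350 is at or below the $158,900 threshold, so the full $7,340 applies.
Difference: |$0 − $7,340| = $7,340.

$7,340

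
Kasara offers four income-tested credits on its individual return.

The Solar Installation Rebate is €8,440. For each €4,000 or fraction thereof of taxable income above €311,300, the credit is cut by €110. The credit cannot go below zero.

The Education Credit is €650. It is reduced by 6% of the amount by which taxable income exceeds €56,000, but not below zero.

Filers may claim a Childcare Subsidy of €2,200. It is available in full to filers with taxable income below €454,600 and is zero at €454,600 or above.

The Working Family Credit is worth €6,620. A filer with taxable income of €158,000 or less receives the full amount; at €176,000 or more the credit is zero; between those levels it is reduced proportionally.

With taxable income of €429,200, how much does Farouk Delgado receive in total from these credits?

€7,340

Solar Installation Rebate: income exceeds €311,300 by €117,900, which is 30 full-or-partial €4,000 increments; reduction = 30 × €110 = €3,300, leaving €5,140.
Education Credit: 6% of the €373,200 excess over €56,000 is €22,392 ≥ base, so the credit is €0.
Childcare Subsidy: €429,200 is below the €454,600 cutoff, so the full €2,200 applies.
Working Family Credit: €429,200 is at or above €176,000, so the credit is €0.
Total: €5,140 + €0 + €2,200 + €0 = €7,340.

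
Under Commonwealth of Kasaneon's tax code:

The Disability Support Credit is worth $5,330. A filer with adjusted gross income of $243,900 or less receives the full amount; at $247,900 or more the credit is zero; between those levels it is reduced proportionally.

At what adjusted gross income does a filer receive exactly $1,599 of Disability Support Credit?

$246,700

$1,599 is 1,599/5,330 of the full $5,330, so 3,731/5,330 of the $4,000 range has been used: income = $243,900 + $4,000 × 3,731/5,330 = $246,700.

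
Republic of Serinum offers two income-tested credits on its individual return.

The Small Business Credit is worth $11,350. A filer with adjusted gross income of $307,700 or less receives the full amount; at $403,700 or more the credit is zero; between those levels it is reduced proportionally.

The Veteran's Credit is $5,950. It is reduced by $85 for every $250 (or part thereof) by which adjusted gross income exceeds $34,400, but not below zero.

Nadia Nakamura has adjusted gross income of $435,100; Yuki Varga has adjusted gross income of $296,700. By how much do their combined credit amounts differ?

Nadia ($435,100): Small Business Credit: $435,100 is at or above $403,700, so the credit is $0. Veteran's Credit: income exceeds $34,400 by $400,700 → 1603 increments × $85 = $136,255 ≥ base, so the credit is $0. total $0 + $0 = $0
Yuki ($296,700): Small Business Credit: $296,700 is at or below the $307,700 threshold, so the full $11,350 applies. Veteran's Credit: income exceeds $34,400 by $262,300 → 1050 increments × $85 = $89,250 ≥ base, so the credit is $0. total $11,350 + $0 = $11,350
Difference: |$0 − $11,350| = $11,350.

$11,350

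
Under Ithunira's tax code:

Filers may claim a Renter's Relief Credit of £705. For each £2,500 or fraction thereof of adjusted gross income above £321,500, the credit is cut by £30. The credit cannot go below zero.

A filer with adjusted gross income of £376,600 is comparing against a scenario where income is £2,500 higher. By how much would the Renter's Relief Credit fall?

£15

At £376,600 — income exceeds £321,500 by £55,100, which is 23 full-or-partial £2,500 increments; reduction = 23 × £30 = £690, leaving £15.
At £379,100 — income exceeds £321,500 by £57,600 → 24 increments × £30 = £720 ≥ base, so the credit is £0.
Lost: £15 − £0 = £15.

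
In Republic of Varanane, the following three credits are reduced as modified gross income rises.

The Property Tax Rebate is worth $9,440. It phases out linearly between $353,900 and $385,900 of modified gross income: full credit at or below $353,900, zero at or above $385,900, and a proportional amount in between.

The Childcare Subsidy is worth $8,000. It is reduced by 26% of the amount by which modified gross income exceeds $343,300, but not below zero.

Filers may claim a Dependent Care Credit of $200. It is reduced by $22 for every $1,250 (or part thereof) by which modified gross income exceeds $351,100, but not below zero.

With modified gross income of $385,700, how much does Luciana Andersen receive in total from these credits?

$59

Property Tax Rebate: $385,700 is $31,800 into a $32,000 phase-out range, leaving 200/32,000 of the credit: $9,440 × 200/32,000 = $59.
Childcare Subsidy: 26% of the $42,400 excess over $343,300 is $11,024 ≥ base, so the credit is $0.
Dependent Care Credit: income exceeds $351,100 by $34,600 → 28 increments × $22 = $616 ≥ base, so the credit is $0.
Total: $59 + $0 + $0 = $59.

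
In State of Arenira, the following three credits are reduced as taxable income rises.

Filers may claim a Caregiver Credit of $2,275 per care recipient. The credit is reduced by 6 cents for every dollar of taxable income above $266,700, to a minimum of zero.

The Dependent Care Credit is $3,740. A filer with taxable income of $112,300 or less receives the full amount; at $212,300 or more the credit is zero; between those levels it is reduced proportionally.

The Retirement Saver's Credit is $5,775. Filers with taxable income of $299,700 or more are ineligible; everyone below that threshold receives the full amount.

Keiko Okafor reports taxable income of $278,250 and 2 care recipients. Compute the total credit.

Caregiver Credit: base = 2 × $2,275 = $4,550. 6% of the $11,550 excess over $266,700 is $693; credit = $4,550 − $693 = $3,857.
Dependent Care Credit: $278,250 is at or above $212,300, so the credit is $0.
Retirement Saver's Credit: $278,250 is below the $299,700 cutoff, so the full $5,775 applies.
Total: $3,857 + $0 + $5,775 = $9,632.

$9,632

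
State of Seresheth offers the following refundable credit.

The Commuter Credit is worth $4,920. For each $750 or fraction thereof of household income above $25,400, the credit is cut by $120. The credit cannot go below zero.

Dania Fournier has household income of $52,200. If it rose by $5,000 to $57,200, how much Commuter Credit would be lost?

At $52,200 — income exceeds $25,400 by $26,800, which is 36 full-or-partial $750 increments; reduction = 36 × $120 = $4,320, leaving $600.
At $57,200 — income exceeds $25,400 by $31,800 → 43 increments × $120 = $5,160 ≥ base, so the credit is $0.
Lost: $600 − $0 = $600.

$600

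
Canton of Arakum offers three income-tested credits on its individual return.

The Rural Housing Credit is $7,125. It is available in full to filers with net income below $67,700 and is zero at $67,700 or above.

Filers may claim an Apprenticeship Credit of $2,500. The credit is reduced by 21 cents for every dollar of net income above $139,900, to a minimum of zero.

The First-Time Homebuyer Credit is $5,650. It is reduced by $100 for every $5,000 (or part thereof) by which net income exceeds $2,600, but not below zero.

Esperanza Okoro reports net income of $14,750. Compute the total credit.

$14,975

Rural Housing Credit: $14,750 is below the $67,700 cutoff, so the full $7,125 applies.
Apprenticeship Credit: $14,750 is at or below the $139,900 threshold, so the full $2,500 applies.
First-Time Homebuyer Credit: income exceeds $2,600 by $12,150, which is 3 full-or-partial $5,000 increments; reduction = 3 × $100 = $300, leaving $5,350.
Total: $7,125 + $2,500 + $5,350 = $14,975.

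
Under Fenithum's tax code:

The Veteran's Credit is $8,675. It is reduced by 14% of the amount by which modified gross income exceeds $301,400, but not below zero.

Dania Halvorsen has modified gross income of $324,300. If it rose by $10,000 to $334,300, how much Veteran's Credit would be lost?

$1,400

At $324,300 — 14% of the $22,900 excess over $301,400 is $3,206; credit = $8,675 − $3,206 = $5,469.
At $334,300 — 14% of the $32,900 excess over $301,400 is $4,606; credit = $8,675 − $4,606 = $4,069.
Lost: $5,469 − $4,069 = $1,400.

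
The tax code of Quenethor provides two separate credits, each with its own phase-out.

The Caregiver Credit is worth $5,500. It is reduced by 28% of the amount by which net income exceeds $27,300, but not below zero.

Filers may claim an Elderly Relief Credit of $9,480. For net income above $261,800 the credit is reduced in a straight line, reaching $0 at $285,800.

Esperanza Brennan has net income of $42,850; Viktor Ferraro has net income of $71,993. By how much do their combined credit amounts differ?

$1,146

Esperanza ($42,850): Caregiver Credit: 28% of the $15,550 excess over $27,300 is $4,354; credit = $5,500 − $4,354 = $1,146. Elderly Relief Credit: $42,850 is at or below the $261,800 threshold, so the full $9,480 applies. total $1,146 + $9,480 = $10,626
Viktor ($71,993): Caregiver Credit: 28% of the $44,693 excess over $27,300 is $12,514.04 ≥ base, so the credit is $0. Elderly Relief Credit: $71,993 is at or below the $261,800 threshold, so the full $9,480 applies. total $0 + $9,480 = $9,480
Difference: |$10,626 − $9,480| = $1,146.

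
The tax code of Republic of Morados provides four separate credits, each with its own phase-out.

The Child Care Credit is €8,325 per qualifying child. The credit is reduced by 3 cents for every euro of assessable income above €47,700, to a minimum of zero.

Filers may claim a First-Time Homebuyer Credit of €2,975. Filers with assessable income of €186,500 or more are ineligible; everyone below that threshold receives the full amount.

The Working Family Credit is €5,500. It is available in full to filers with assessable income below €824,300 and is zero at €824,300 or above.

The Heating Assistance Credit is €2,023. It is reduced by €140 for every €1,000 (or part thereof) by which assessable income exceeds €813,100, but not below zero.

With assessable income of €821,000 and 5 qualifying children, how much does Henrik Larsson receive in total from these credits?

Child Care Credit: base = 5 × €8,325 = €41,625. 3% of the €773,300 excess over €47,700 is €23,199; credit = €41,625 − €23,199 = €18,426.
First-Time Homebuyer Credit: €821,000 meets or exceeds the €186,500 cutoff, so the credit is €0.
Working Family Credit: €821,000 is below the €824,300 cutoff, so the full €5,500 applies.
Heating Assistance Credit: income exceeds €813,100 by €7,900, which is 8 full-or-partial €1,000 increments; reduction = 8 × €140 = €1,120, leaving €903.
Total: €18,426 + €0 + €5,500 + €903 = €24,829.

€24,829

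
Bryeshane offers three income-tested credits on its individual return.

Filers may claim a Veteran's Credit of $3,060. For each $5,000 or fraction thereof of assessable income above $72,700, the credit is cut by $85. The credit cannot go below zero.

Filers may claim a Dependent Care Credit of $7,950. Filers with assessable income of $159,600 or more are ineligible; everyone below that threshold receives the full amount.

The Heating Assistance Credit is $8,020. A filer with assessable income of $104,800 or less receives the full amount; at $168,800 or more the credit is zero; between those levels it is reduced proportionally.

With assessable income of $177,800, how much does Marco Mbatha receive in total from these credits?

Veteran's Credit: income exceeds $72,700 by $105,100, which is 22 full-or-partial $5,000 increments; reduction = 22 × $85 = $1,870, leaving $1,190.
Dependent Care Credit: $177,800 meets or exceeds the $159,600 cutoff, so the credit is $0.
Heating Assistance Credit: $177,800 is at or above $168,800, so the credit is $0.
Total: $1,190 + $0 + $0 = $1,190.

$1,190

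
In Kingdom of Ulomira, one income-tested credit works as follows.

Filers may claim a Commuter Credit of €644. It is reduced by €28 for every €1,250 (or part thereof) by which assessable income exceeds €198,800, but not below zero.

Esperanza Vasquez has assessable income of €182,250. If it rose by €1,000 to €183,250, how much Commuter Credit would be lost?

At €182,250 — €182,250 is at or below the €198,800 threshold, so the full €644 applies.
At €183,250 — €183,250 is at or below the €198,800 threshold, so the full €644 applies.
Lost: €644 − €644 = €0.

€0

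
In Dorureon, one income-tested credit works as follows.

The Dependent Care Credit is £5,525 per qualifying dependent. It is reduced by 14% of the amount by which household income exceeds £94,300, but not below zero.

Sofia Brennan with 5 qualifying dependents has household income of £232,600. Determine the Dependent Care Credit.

£8,263

Dependent Care Credit: base = 5 × £5,525 = £27,625. 14% of the £138,300 excess over £94,300 is £19,362; credit = £27,625 − £19,362 = £8,263.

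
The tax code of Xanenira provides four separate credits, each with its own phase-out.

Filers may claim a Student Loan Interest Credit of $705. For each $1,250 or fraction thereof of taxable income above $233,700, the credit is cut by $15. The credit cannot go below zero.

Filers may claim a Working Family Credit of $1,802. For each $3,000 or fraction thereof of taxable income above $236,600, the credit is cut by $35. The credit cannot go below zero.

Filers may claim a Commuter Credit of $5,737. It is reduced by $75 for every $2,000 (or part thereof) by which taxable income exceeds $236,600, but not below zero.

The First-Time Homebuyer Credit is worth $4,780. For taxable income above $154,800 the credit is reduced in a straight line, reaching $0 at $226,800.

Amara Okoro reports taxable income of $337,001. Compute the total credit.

$2,524

Student Loan Interest Credit: income exceeds $233,700 by $103,301 → 83 increments × $15 = $1,245 ≥ base, so the credit is $0.
Working Family Credit: income exceeds $236,600 by $100,401, which is 34 full-or-partial $3,000 increments; reduction = 34 × $35 = $1,190, leaving $612.
Commuter Credit: income exceeds $236,600 by $100,401, which is 51 full-or-partial $2,000 increments; reduction = 51 × $75 = $3,825, leaving $1,912.
First-Time Homebuyer Credit: $337,001 is at or above $226,800, so the credit is $0.
Total: $0 + $612 + $1,912 + $0 = $2,524.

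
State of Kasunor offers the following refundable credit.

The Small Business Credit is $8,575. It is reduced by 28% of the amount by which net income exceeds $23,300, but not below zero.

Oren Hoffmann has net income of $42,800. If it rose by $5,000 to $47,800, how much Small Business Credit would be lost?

At $42,800 — 28% of the $19,500 excess over $23,300 is $5,460; credit = $8,575 − $5,460 = $3,115.
At $47,800 — 28% of the $24,500 excess over $23,300 is $6,860; credit = $8,575 − $6,860 = $1,715.
Lost: $3,115 − $1,715 = $1,400.

$1,400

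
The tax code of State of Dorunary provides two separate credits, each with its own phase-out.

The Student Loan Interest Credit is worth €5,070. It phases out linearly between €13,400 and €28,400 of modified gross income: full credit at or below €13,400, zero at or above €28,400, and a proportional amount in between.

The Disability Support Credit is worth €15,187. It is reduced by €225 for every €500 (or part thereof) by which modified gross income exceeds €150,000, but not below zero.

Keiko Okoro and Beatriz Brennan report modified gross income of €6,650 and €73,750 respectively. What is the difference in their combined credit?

Keiko (€6,650): Student Loan Interest Credit: €6,650 is at or below the €13,400 threshold, so the full €5,070 applies. Disability Support Credit: €6,650 is at or below the €150,000 threshold, so the full €15,187 applies. total €5,070 + €15,187 = €20,257
Beatriz (€73,750): Student Loan Interest Credit: €73,750 is at or above €28,400, so the credit is €0. Disability Support Credit: €73,750 is at or below the €150,000 threshold, so the full €15,187 applies. total €0 + €15,187 = €15,187
Difference: |€20,257 − €15,187| = €5,070.

€5,070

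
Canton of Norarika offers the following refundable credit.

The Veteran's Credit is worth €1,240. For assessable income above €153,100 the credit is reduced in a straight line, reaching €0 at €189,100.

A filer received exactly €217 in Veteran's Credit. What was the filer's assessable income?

€182,800

€217 is 217/1,240 of the full €1,240, so 1,023/1,240 of the €36,000 range has been used: income = €153,100 + €36,000 × 1,023/1,240 = €182,800.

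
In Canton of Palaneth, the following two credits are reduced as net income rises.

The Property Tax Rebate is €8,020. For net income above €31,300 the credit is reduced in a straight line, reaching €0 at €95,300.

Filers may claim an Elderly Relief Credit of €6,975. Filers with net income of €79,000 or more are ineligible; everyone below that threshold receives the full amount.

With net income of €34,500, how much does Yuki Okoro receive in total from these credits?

€14,594

Property Tax Rebate: €34,500 is €3,200 into a €64,000 phase-out range, leaving 60,800/64,000 of the credit: €8,020 × 60,800/64,000 = €7,619.
Elderly Relief Credit: €34,500 is below the €79,000 cutoff, so the full €6,975 applies.
Total: €7,619 + €6,975 = €14,594.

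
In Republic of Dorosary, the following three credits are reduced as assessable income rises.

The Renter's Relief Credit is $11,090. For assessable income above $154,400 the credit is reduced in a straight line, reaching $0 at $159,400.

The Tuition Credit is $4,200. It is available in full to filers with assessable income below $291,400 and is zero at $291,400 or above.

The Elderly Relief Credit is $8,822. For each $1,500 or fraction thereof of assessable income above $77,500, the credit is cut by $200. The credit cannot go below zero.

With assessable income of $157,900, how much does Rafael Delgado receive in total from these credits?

$7,527

Renter's Relief Credit: $157,900 is $3,500 into a $5,000 phase-out range, leaving 1,500/5,000 of the credit: $11,090 × 1,500/5,000 = $3,327.
Tuition Credit: $157,900 is below the $291,400 cutoff, so the full $4,200 applies.
Elderly Relief Credit: income exceeds $77,500 by $80,400 → 54 increments × $200 = $10,800 ≥ base, so the credit is $0.
Total: $3,327 + $4,200 + $0 = $7,527.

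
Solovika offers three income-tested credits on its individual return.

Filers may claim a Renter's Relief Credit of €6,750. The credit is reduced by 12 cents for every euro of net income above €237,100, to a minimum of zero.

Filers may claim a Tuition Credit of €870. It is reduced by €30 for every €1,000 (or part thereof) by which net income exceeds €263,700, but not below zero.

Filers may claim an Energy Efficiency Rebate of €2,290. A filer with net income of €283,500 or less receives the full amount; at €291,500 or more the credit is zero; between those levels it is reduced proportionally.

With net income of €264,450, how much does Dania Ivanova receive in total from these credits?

€6,598

Renter's Relief Credit: 12% of the €27,350 excess over €237,100 is €3,282; credit = €6,750 − €3,282 = €3,468.
Tuition Credit: income exceeds €263,700 by €750, which is 1 full-or-partial €1,000 increment; reduction = 1 × €30 = €30, leaving €840.
Energy Efficiency Rebate: €264,450 is at or below the €283,500 threshold, so the full €2,290 applies.
Total: €3,468 + €840 + €2,290 = €6,598.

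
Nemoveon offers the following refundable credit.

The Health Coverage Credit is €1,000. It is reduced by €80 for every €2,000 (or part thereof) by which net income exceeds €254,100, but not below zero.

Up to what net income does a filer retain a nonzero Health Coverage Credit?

After 12 increments the reduction is 12 × €80 = €960, leaving €40; one more increment wipes it out. Increment 12 ends at excess 12 × €2,000 = €24,000, so the highest qualifying income is €254,100 + €24,000 = €278,100.

€278,100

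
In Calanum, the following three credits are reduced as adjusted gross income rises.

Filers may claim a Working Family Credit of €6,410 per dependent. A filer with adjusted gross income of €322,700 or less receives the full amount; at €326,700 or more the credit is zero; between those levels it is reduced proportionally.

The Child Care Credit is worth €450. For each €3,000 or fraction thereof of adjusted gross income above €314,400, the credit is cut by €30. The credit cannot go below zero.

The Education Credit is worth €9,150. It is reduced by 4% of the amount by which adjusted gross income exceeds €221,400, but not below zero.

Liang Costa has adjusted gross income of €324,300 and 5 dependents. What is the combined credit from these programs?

€24,594

Working Family Credit: base = 5 × €6,410 = €32,050. €324,300 is €1,600 into a €4,000 phase-out range, leaving 2,400/4,000 of the credit: €32,050 × 2,400/4,000 = €19,230.
Child Care Credit: income exceeds €314,400 by €9,900, which is 4 full-or-partial €3,000 increments; reduction = 4 × €30 = €120, leaving €330.
Education Credit: 4% of the €102,900 excess over €221,400 is €4,116; credit = €9,150 − €4,116 = €5,034.
Total: €19,230 + €330 + €5,034 = €24,594.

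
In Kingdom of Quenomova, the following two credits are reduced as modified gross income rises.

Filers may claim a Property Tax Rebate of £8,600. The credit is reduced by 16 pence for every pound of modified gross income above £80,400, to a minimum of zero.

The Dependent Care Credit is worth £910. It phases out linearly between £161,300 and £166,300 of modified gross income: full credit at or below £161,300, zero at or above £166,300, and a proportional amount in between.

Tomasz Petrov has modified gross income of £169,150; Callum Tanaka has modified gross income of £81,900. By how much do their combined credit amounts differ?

£9,270

Tomasz (£169,150): Property Tax Rebate: 16% of the £88,750 excess over £80,400 is £14,200 ≥ base, so the credit is £0. Dependent Care Credit: £169,150 is at or above £166,300, so the credit is £0. total £0 + £0 = £0
Callum (£81,900): Property Tax Rebate: 16% of the £1,500 excess over £80,400 is £240; credit = £8,600 − £240 = £8,360. Dependent Care Credit: £81,900 is at or below the £161,300 threshold, so the full £910 applies. total £8,360 + £910 = £9,270
Difference: |£0 − £9,270| = £9,270.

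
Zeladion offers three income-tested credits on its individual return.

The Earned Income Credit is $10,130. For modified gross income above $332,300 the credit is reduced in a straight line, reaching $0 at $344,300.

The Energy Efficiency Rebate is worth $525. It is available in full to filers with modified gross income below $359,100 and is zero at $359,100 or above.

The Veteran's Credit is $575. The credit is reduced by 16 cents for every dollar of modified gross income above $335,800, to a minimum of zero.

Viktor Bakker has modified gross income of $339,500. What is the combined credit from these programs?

$4,577

Earned Income Credit: $339,500 is $7,200 into a $12,000 phase-out range, leaving 4,800/12,000 of the credit: $10,130 × 4,800/12,000 = $4,052.
Energy Efficiency Rebate: $339,500 is below the $359,100 cutoff, so the full $525 applies.
Veteran's Credit: 16% of the $3,700 excess over $335,800 is $592 ≥ base, so the credit is $0.
Total: $4,052 + $525 + $0 = $4,577.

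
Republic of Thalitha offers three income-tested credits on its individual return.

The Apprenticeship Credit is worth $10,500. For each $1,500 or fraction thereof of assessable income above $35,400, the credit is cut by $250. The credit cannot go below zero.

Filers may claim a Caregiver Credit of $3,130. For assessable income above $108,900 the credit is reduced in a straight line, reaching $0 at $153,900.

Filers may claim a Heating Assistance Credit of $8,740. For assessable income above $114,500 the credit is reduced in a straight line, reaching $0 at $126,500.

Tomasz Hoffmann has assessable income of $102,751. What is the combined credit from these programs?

Apprenticeship Credit: income exceeds $35,400 by $67,351 → 45 increments × $250 = $11,250 ≥ base, so the credit is $0.
Caregiver Credit: $102,751 is at or below the $108,900 threshold, so the full $3,130 applies.
Heating Assistance Credit: $102,751 is at or below the $114,500 threshold, so the full $8,740 applies.
Total: $0 + $3,130 + $8,740 = $11,870.

$11,870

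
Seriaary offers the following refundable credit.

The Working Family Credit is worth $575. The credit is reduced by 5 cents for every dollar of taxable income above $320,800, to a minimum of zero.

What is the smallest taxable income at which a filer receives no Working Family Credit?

$332,300

The credit falls by 5% of each dollar above $320,800, so it reaches zero when the excess is $575 / 5% = $11,500: income = $320,800 + $11,500 = $332,300.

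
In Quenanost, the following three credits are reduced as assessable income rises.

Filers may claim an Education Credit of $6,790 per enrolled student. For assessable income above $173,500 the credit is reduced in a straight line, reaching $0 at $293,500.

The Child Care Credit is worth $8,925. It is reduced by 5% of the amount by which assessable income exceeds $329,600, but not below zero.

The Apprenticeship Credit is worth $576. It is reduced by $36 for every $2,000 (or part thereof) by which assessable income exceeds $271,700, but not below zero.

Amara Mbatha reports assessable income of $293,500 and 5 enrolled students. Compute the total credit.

$9,105

Education Credit: base = 5 × $6,790 = $33,950. $293,500 is at or above $293,500, so the credit is $0.
Child Care Credit: $293,500 is at or below the $329,600 threshold, so the full $8,925 applies.
Apprenticeship Credit: income exceeds $271,700 by $21,800, which is 11 full-or-partial $2,000 increments; reduction = 11 × $36 = $396, leaving $180.
Total: $0 + $8,925 + $180 = $9,105.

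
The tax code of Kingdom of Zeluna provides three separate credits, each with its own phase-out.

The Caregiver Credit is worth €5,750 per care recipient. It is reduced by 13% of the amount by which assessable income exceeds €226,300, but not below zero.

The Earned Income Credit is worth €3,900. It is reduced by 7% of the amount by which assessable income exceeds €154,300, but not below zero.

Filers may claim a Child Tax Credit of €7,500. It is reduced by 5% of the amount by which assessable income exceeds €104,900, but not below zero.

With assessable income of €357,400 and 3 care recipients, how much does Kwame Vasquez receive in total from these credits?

Caregiver Credit: base = 3 × €5,750 = €17,250. 13% of the €131,100 excess over €226,300 is €17,043; credit = €17,250 − €17,043 = €207.
Earned Income Credit: 7% of the €203,100 excess over €154,300 is €14,217 ≥ base, so the credit is €0.
Child Tax Credit: 5% of the €252,500 excess over €104,900 is €12,625 ≥ base, so the credit is €0.
Total: €207 + €0 + €0 = €207.

€207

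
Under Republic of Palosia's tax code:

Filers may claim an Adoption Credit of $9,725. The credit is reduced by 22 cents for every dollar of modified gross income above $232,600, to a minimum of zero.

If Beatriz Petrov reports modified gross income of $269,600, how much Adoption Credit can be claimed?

Adoption Credit: 22% of the $37,000 excess over $232,600 is $8,140; credit = $9,725 − $8,140 = $1,585.

$1,585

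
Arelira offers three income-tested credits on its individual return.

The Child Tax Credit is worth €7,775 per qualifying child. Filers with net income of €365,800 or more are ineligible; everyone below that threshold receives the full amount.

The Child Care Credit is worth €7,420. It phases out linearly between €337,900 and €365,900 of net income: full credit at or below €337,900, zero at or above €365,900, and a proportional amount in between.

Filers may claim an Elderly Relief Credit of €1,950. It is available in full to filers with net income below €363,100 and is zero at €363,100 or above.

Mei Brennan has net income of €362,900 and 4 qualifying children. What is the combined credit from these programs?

€33,845

Child Tax Credit: base = 4 × €7,775 = €31,100. €362,900 is below the €365,800 cutoff, so the full €31,100 applies.
Child Care Credit: €362,900 is €25,000 into a €28,000 phase-out range, leaving 3,000/28,000 of the credit: €7,420 × 3,000/28,000 = €795.
Elderly Relief Credit: €362,900 is below the €363,100 cutoff, so the full €1,950 applies.
Total: €31,100 + €795 + €1,950 = €33,845.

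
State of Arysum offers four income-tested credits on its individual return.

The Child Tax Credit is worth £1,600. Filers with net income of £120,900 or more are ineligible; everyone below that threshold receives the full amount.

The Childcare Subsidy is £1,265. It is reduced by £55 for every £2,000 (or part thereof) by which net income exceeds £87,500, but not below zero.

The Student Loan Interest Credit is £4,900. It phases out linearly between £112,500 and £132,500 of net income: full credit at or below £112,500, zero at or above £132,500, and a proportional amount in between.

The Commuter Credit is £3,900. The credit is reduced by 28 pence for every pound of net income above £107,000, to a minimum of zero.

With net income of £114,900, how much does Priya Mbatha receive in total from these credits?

£8,095

Child Tax Credit: £114,900 is below the £120,900 cutoff, so the full £1,600 applies.
Childcare Subsidy: income exceeds £87,500 by £27,400, which is 14 full-or-partial £2,000 increments; reduction = 14 × £55 = £770, leaving £495.
Student Loan Interest Credit: £114,900 is £2,400 into a £20,000 phase-out range, leaving 17,600/20,000 of the credit: £4,900 × 17,600/20,000 = £4,312.
Commuter Credit: 28% of the £7,900 excess over £107,000 is £2,212; credit = £3,900 − £2,212 = £1,688.
Total: £1,600 + £495 + £4,312 + £1,688 = £8,095.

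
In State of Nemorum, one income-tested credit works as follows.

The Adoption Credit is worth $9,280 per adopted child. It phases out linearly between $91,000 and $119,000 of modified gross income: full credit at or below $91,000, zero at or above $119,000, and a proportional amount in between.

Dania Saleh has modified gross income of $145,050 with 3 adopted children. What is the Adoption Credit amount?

Adoption Credit: base = 3 × $9,280 = $27,840. $145,050 is at or above $119,000, so the credit is $0.

$0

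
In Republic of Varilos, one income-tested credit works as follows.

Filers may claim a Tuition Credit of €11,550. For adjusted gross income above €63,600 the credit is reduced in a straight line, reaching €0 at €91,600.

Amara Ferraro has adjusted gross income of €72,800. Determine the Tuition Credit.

Tuition Credit: €72,800 is €9,200 into a €28,000 phase-out range, leaving 18,800/28,000 of the credit: €11,550 × 18,800/28,000 = €7,755.

€7,755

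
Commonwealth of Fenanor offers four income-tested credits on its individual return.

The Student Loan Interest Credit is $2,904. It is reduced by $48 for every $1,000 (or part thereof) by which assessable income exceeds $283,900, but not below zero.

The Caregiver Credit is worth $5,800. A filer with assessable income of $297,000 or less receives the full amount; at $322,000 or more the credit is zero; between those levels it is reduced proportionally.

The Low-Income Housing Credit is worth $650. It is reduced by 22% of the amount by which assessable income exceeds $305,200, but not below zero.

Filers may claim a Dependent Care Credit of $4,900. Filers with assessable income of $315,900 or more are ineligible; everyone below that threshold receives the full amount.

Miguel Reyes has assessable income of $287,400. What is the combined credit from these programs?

Student Loan Interest Credit: income exceeds $283,900 by $3,500, which is 4 full-or-partial $1,000 increments; reduction = 4 × $48 = $192, leaving $2,712.
Caregiver Credit: $287,400 is at or below the $297,000 threshold, so the full $5,800 applies.
Low-Income Housing Credit: $287,400 is at or below the $305,200 threshold, so the full $650 applies.
Dependent Care Credit: $287,400 is below the $315,900 cutoff, so the full $4,900 applies.
Total: $2,712 + $5,800 + $650 + $4,900 = $14,062.

$14,062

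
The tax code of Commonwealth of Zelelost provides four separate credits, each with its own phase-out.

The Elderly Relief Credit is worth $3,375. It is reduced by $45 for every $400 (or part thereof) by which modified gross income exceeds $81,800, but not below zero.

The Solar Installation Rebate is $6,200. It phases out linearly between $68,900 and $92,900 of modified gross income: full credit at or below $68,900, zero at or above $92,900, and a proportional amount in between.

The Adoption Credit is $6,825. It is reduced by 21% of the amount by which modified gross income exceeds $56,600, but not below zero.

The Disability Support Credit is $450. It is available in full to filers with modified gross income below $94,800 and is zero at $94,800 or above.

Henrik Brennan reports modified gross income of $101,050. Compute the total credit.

$1,170

Elderly Relief Credit: income exceeds $81,800 by $19,250, which is 49 full-or-partial $400 increments; reduction = 49 × $45 = $2,205, leaving $1,170.
Solar Installation Rebate: $101,050 is at or above $92,900, so the credit is $0.
Adoption Credit: 21% of the $44,450 excess over $56,600 is $9,334.50 ≥ base, so the credit is $0.
Disability Support Credit: $101,050 meets or exceeds the $94,800 cutoff, so the credit is $0.
Total: $1,170 + $0 + $0 + $0 = $1,170.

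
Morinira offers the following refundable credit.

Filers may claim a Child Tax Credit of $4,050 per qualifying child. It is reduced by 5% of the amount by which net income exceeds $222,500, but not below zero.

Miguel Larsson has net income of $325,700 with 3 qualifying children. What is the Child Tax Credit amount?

$6,990

Child Tax Credit: base = 3 × $4,050 = $12,150. 5% of the $103,200 excess over $222,500 is $5,160; credit = $12,150 − $5,160 = $6,990.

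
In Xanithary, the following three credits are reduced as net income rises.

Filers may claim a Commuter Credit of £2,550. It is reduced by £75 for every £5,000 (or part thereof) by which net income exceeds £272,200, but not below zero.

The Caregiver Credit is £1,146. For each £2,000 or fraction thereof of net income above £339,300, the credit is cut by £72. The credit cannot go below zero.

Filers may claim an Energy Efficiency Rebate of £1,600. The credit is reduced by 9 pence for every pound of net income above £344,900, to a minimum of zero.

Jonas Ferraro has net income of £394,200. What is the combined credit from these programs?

£675

Commuter Credit: income exceeds £272,200 by £122,000, which is 25 full-or-partial £5,000 increments; reduction = 25 × £75 = £1,875, leaving £675.
Caregiver Credit: income exceeds £339,300 by £54,900 → 28 increments × £72 = £2,016 ≥ base, so the credit is £0.
Energy Efficiency Rebate: 9% of the £49,300 excess over £344,900 is £4,437 ≥ base, so the credit is £0.
Total: £675 + £0 + £0 = £675.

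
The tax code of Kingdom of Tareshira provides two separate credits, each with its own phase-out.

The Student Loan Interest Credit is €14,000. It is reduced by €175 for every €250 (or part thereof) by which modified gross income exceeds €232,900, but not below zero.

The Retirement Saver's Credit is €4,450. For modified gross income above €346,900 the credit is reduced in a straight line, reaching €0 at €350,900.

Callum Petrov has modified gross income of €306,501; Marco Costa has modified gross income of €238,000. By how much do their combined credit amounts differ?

€10,325

Callum (€306,501): Student Loan Interest Credit: income exceeds €232,900 by €73,601 → 295 increments × €175 = €51,625 ≥ base, so the credit is €0. Retirement Saver's Credit: €306,501 is at or below the €346,900 threshold, so the full €4,450 applies. total €0 + €4,450 = €4,450
Marco (€238,000): Student Loan Interest Credit: income exceeds €232,900 by €5,100, which is 21 full-or-partial €250 increments; reduction = 21 × €175 = €3,675, leaving €10,325. Retirement Saver's Credit: €238,000 is at or below the €346,900 threshold, so the full €4,450 applies. total €10,325 + €4,450 = €14,775
Difference: |€4,450 − €14,775| = €10,325.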